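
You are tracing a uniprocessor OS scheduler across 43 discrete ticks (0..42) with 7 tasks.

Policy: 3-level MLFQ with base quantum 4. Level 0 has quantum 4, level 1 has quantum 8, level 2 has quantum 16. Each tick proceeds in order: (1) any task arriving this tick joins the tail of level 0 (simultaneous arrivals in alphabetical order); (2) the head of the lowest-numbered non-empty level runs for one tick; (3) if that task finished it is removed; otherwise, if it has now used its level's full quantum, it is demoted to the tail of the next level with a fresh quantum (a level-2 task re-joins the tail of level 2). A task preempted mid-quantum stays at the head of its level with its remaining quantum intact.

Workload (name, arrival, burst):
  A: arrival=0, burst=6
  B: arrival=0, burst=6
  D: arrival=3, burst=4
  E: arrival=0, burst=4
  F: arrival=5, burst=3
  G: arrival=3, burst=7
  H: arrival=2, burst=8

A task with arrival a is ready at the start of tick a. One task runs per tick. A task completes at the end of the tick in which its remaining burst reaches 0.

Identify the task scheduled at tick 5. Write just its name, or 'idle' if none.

running at tick 5 = B

t=0: L0/L1/L2 = ABE/-/- → run A
t=1: L0/L1/L2 = ABE/-/- → run A
t=2: L0/L1/L2 = ABEH/-/- → run A
t=3: L0/L1/L2 = ABEHDG/-/- → run A
t=4: L0/L1/L2 = BEHDG/A/- → run B
t=5: L0/L1/L2 = BEHDGF/A/- → run B
t=6: L0/L1/L2 = BEHDGF/A/- → run B
t=7: L0/L1/L2 = BEHDGF/A/- → run B
t=8: L0/L1/L2 = EHDGF/AB/- → run E
t=9: L0/L1/L2 = EHDGF/AB/- → run E
t=10: L0/L1/L2 = EHDGF/AB/- → run E
t=11: L0/L1/L2 = EHDGF/AB/- → run E
t=12: L0/L1/L2 = HDGF/AB/- → run H
t=13: L0/L1/L2 = HDGF/AB/- → run H
t=14: L0/L1/L2 = HDGF/AB/- → run H
t=15: L0/L1/L2 = HDGF/AB/- → run H
t=16: L0/L1/L2 = DGF/ABH/- → run D
t=17: L0/L1/L2 = DGF/ABH/- → run D
t=18: L0/L1/L2 = DGF/ABH/- → run D
t=19: L0/L1/L2 = DGF/ABH/- → run D
t=20: L0/L1/L2 = GF/ABH/- → run G
t=21: L0/L1/L2 = GF/ABH/- → run G
t=22: L0/L1/L2 = GF/ABH/- → run G
t=23: L0/L1/L2 = GF/ABH/- → run G
t=24: L0/L1/L2 = F/ABHG/- → run F
t=25: L0/L1/L2 = F/ABHG/- → run F
t=26: L0/L1/L2 = F/ABHG/- → run F
t=27: L0/L1/L2 = -/ABHG/- → run A
t=28: L0/L1/L2 = -/ABHG/- → run A
t=29: L0/L1/L2 = -/BHG/- → run B
t=30: L0/L1/L2 = -/BHG/- → run B
t=31: L0/L1/L2 = -/HG/- → run H
t=32: L0/L1/L2 = -/HG/- → run H
t=33: L0/L1/L2 = -/HG/- → run H
t=34: L0/L1/L2 = -/HG/- → run H
t=35: L0/L1/L2 = -/G/- → run G
t=36: L0/L1/L2 = -/G/- → run G
t=37: L0/L1/L2 = -/G/- → run G
t=38: (idle)
t=39: (idle)
t=40: (idle)
t=41: (idle)
t=42: (idle)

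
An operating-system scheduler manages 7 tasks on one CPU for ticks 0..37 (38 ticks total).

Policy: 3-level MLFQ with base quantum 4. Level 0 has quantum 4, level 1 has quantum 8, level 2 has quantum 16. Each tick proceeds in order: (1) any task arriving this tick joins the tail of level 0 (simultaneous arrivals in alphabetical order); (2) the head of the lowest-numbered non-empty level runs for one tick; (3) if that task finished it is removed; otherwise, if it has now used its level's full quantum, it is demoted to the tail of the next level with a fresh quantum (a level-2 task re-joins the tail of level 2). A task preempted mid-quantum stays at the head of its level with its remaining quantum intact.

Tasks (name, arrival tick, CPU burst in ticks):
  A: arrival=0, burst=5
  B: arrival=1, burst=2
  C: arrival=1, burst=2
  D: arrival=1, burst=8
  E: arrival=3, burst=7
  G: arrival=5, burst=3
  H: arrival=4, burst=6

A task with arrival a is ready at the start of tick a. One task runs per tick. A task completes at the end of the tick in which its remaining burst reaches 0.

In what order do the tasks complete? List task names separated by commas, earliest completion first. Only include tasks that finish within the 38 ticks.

t=0: L0/L1/L2 = A/-/- → run A
t=1: L0/L1/L2 = ABCD/-/- → run A
t=2: L0/L1/L2 = ABCD/-/- → run A
t=3: L0/L1/L2 = ABCDE/-/- → run A
t=4: L0/L1/L2 = BCDEH/A/- → run B
t=5: L0/L1/L2 = BCDEHG/A/- → run B
t=6: L0/L1/L2 = CDEHG/A/- → run C
t=7: L0/L1/L2 = CDEHG/A/- → run C
t=8: L0/L1/L2 = DEHG/A/- → run D
t=9: L0/L1/L2 = DEHG/A/- → run D
t=10: L0/L1/L2 = DEHG/A/- → run D
t=11: L0/L1/L2 = DEHG/A/- → run D
t=12: L0/L1/L2 = EHG/AD/- → run E
t=13: L0/L1/L2 = EHG/AD/- → run E
t=14: L0/L1/L2 = EHG/AD/- → run E
t=15: L0/L1/L2 = EHG/AD/- → run E
t=16: L0/L1/L2 = HG/ADE/- → run H
t=17: L0/L1/L2 = HG/ADE/- → run H
t=18: L0/L1/L2 = HG/ADE/- → run H
t=19: L0/L1/L2 = HG/ADE/- → run H
t=20: L0/L1/L2 = G/ADEH/- → run G
t=21: L0/L1/L2 = G/ADEH/- → run G
t=22: L0/L1/L2 = G/ADEH/- → run G
t=23: L0/L1/L2 = -/ADEH/- → run A
t=24: L0/L1/L2 = -/DEH/- → run D
t=25: L0/L1/L2 = -/DEH/- → run D
t=26: L0/L1/L2 = -/DEH/- → run D
t=27: L0/L1/L2 = -/DEH/- → run D
t=28: L0/L1/L2 = -/EH/- → run E
t=29: L0/L1/L2 = -/EH/- → run E
t=30: L0/L1/L2 = -/EH/- → run E
t=31: L0/L1/L2 = -/H/- → run H
t=32: L0/L1/L2 = -/H/- → run H
t=33: (idle)
t=34: (idle)
t=35: (idle)
t=36: (idle)
t=37: (idle)

completion order = B, C, G, A, D, E, H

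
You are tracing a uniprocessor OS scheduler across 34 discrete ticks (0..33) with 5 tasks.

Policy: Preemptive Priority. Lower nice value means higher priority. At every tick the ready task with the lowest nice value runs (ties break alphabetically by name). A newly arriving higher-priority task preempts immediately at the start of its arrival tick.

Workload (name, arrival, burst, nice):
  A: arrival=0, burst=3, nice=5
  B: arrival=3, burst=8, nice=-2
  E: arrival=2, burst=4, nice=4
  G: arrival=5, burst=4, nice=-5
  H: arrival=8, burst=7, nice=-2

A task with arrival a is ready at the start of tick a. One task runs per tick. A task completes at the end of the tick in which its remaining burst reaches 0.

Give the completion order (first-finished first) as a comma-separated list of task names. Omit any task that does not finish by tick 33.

t=0: ready={A} → run A
t=1: ready={A} → run A
t=2: ready={A,E} → run E
t=3: ready={A,B,E} → run B
t=4: ready={A,B,E} → run B
t=5: ready={A,B,E,G} → run G
t=6: ready={A,B,E,G} → run G
t=7: ready={A,B,E,G} → run G
t=8: ready={A,B,E,G,H} → run G
t=9: ready={A,B,E,H} → run B
t=10: ready={A,B,E,H} → run B
t=11: ready={A,B,E,H} → run B
t=12: ready={A,B,E,H} → run B
t=13: ready={A,B,E,H} → run B
t=14: ready={A,B,E,H} → run B
t=15: ready={A,E,H} → run H
t=16: ready={A,E,H} → run H
t=17: ready={A,E,H} → run H
t=18: ready={A,E,H} → run H
t=19: ready={A,E,H} → run H
t=20: ready={A,E,H} → run H
t=21: ready={A,E,H} → run H
t=22: ready={A,E} → run E
t=23: ready={A,E} → run E
t=24: ready={A,E} → run E
t=25: ready={A} → run A
t=26: (idle)
t=27: (idle)
t=28: (idle)
t=29: (idle)
t=30: (idle)
t=31: (idle)
t=32: (idle)
t=33: (idle)

completion order = G, B, H, E, A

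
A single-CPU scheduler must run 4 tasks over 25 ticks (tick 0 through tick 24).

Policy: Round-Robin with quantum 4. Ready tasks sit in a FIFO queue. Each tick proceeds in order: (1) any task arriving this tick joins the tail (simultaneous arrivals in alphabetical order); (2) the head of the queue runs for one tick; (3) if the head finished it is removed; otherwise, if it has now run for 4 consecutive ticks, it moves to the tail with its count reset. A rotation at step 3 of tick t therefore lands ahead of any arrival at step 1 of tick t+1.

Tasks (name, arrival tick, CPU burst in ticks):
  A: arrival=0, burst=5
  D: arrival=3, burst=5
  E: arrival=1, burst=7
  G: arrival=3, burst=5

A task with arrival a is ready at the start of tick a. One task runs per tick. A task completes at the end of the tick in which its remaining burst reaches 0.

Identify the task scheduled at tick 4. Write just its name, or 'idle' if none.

running at tick 4 = E

t=0: queue=[A] q_used=0 → run A
t=1: queue=[A,E] q_used=1 → run A
t=2: queue=[A,E] q_used=2 → run A
t=3: queue=[A,E,D,G] q_used=3 → run A
t=4: queue=[E,D,G,A] q_used=0 → run E
t=5: queue=[E,D,G,A] q_used=1 → run E
t=6: queue=[E,D,G,A] q_used=2 → run E
t=7: queue=[E,D,G,A] q_used=3 → run E
t=8: queue=[D,G,A,E] q_used=0 → run D
t=9: queue=[D,G,A,E] q_used=1 → run D
t=10: queue=[D,G,A,E] q_used=2 → run D
t=11: queue=[D,G,A,E] q_used=3 → run D
t=12: queue=[G,A,E,D] q_used=0 → run G
t=13: queue=[G,A,E,D] q_used=1 → run G
t=14: queue=[G,A,E,D] q_used=2 → run G
t=15: queue=[G,A,E,D] q_used=3 → run G
t=16: queue=[A,E,D,G] q_used=0 → run A
t=17: queue=[E,D,G] q_used=0 → run E
t=18: queue=[E,D,G] q_used=1 → run E
t=19: queue=[E,D,G] q_used=2 → run E
t=20: queue=[D,G] q_used=0 → run D
t=21: queue=[G] q_used=0 → run G
t=22: (idle)
t=23: (idle)
t=24: (idle)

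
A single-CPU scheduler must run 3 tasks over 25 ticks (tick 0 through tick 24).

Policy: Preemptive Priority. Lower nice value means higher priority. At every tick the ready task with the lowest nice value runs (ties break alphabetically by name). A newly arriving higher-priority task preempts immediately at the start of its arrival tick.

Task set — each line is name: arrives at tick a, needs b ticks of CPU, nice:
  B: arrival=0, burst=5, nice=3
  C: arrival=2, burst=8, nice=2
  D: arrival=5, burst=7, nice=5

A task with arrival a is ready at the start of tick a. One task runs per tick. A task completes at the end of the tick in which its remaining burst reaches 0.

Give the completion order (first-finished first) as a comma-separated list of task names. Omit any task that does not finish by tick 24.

t=0: ready={B} → run B
t=1: ready={B} → run B
t=2: ready={B,C} → run C
t=3: ready={B,C} → run C
t=4: ready={B,C} → run C
t=5: ready={B,C,D} → run C
t=6: ready={B,C,D} → run C
t=7: ready={B,C,D} → run C
t=8: ready={B,C,D} → run C
t=9: ready={B,C,D} → run C
t=10: ready={B,D} → run B
t=11: ready={B,D} → run B
t=12: ready={B,D} → run B
t=13: ready={D} → run D
t=14: ready={D} → run D
t=15: ready={D} → run D
t=16: ready={D} → run D
t=17: ready={D} → run D
t=18: ready={D} → run D
t=19: ready={D} → run D
t=20: (idle)
t=21: (idle)
t=22: (idle)
t=23: (idle)
t=24: (idle)

completion order = C, B, D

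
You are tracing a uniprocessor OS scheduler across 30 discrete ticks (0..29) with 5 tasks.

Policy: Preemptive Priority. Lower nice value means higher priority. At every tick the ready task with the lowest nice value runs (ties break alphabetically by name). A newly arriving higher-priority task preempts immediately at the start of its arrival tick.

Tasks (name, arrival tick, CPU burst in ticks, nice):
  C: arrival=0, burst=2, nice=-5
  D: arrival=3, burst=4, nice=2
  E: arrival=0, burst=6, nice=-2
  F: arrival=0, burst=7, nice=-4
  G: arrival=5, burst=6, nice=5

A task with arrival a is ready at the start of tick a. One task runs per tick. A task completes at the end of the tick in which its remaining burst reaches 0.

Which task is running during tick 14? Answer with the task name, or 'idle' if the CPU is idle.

running at tick 14 = E

t=0: ready={C,E,F} → run C
t=1: ready={C,E,F} → run C
t=2: ready={E,F} → run F
t=3: ready={D,E,F} → run F
t=4: ready={D,E,F} → run F
t=5: ready={D,E,F,G} → run F
t=6: ready={D,E,F,G} → run F
t=7: ready={D,E,F,G} → run F
t=8: ready={D,E,F,G} → run F
t=9: ready={D,E,G} → run E
t=10: ready={D,E,G} → run E
t=11: ready={D,E,G} → run E
t=12: ready={D,E,G} → run E
t=13: ready={D,E,G} → run E
t=14: ready={D,E,G} → run E
t=15: ready={D,G} → run D
t=16: ready={D,G} → run D
t=17: ready={D,G} → run D
t=18: ready={D,G} → run D
t=19: ready={G} → run G
t=20: ready={G} → run G
t=21: ready={G} → run G
t=22: ready={G} → run G
t=23: ready={G} → run G
t=24: ready={G} → run G
t=25: (idle)
t=26: (idle)
t=27: (idle)
t=28: (idle)
t=29: (idle)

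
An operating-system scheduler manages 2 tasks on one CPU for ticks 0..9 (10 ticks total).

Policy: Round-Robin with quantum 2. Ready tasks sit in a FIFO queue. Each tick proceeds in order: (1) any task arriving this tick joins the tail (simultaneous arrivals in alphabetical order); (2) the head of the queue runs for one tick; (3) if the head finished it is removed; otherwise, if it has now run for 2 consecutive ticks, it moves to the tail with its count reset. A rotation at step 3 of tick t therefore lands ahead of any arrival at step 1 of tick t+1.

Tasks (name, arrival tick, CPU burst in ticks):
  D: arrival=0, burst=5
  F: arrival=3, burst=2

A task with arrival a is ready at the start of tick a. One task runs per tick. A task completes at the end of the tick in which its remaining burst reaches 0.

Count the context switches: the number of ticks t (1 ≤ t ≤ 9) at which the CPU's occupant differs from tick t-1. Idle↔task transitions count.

context switches = 3

t=0: queue=[D] q_used=0 → run D
t=1: queue=[D] q_used=1 → run D
t=2: queue=[D] q_used=0 → run D
t=3: queue=[D,F] q_used=1 → run D
t=4: queue=[F,D] q_used=0 → run F
t=5: queue=[F,D] q_used=1 → run F
t=6: queue=[D] q_used=0 → run D
t=7: (idle)
t=8: (idle)
t=9: (idle)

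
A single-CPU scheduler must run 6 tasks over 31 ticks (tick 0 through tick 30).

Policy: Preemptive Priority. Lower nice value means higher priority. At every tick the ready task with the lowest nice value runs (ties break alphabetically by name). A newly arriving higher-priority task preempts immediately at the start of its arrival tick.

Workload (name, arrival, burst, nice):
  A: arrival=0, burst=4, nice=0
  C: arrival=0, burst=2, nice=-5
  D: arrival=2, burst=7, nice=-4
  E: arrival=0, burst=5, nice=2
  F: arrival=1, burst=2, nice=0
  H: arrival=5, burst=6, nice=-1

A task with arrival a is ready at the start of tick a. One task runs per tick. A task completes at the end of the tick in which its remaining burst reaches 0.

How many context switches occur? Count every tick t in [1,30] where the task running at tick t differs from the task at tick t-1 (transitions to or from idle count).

context switches = 6

t=0: ready={A,C,E} → run C
t=1: ready={A,C,E,F} → run C
t=2: ready={A,D,E,F} → run D
t=3: ready={A,D,E,F} → run D
t=4: ready={A,D,E,F} → run D
t=5: ready={A,D,E,F,H} → run D
t=6: ready={A,D,E,F,H} → run D
t=7: ready={A,D,E,F,H} → run D
t=8: ready={A,D,E,F,H} → run D
t=9: ready={A,E,F,H} → run H
t=10: ready={A,E,F,H} → run H
t=11: ready={A,E,F,H} → run H
t=12: ready={A,E,F,H} → run H
t=13: ready={A,E,F,H} → run H
t=14: ready={A,E,F,H} → run H
t=15: ready={A,E,F} → run A
t=16: ready={A,E,F} → run A
t=17: ready={A,E,F} → run A
t=18: ready={A,E,F} → run A
t=19: ready={E,F} → run F
t=20: ready={E,F} → run F
t=21: ready={E} → run E
t=22: ready={E} → run E
t=23: ready={E} → run E
t=24: ready={E} → run E
t=25: ready={E} → run E
t=26: (idle)
t=27: (idle)
t=28: (idle)
t=29: (idle)
t=30: (idle)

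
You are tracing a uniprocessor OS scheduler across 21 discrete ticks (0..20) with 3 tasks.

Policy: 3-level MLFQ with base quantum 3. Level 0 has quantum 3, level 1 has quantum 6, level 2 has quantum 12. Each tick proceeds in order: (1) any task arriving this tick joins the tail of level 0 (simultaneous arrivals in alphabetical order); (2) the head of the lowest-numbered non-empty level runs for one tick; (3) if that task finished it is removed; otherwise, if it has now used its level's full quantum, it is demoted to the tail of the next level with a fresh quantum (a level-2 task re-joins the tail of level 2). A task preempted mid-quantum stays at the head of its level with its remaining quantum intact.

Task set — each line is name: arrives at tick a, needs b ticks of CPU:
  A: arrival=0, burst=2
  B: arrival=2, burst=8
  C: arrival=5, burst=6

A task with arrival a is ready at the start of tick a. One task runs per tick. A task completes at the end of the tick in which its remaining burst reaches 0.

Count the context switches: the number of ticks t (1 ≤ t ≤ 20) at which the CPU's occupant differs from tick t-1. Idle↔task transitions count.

context switches = 5

t=0: L0/L1/L2 = A/-/- → run A
t=1: L0/L1/L2 = A/-/- → run A
t=2: L0/L1/L2 = B/-/- → run B
t=3: L0/L1/L2 = B/-/- → run B
t=4: L0/L1/L2 = B/-/- → run B
t=5: L0/L1/L2 = C/B/- → run C
t=6: L0/L1/L2 = C/B/- → run C
t=7: L0/L1/L2 = C/B/- → run C
t=8: L0/L1/L2 = -/BC/- → run B
t=9: L0/L1/L2 = -/BC/- → run B
t=10: L0/L1/L2 = -/BC/- → run B
t=11: L0/L1/L2 = -/BC/- → run B
t=12: L0/L1/L2 = -/BC/- → run B
t=13: L0/L1/L2 = -/C/- → run C
t=14: L0/L1/L2 = -/C/- → run C
t=15: L0/L1/L2 = -/C/- → run C
t=16: (idle)
t=17: (idle)
t=18: (idle)
t=19: (idle)
t=20: (idle)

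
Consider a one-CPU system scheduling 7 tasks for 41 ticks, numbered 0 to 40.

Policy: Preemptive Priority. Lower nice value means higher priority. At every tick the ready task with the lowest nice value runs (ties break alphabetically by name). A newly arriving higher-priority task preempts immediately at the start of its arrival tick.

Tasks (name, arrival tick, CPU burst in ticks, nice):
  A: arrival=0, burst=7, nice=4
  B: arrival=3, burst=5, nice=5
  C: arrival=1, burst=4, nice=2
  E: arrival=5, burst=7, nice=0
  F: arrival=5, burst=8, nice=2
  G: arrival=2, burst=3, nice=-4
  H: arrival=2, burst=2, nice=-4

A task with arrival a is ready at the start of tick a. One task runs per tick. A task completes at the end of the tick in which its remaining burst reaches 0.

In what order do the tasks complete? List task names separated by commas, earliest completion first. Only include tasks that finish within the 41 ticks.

t=0: ready={A} → run A
t=1: ready={A,C} → run C
t=2: ready={A,C,G,H} → run G
t=3: ready={A,B,C,G,H} → run G
t=4: ready={A,B,C,G,H} → run G
t=5: ready={A,B,C,E,F,H} → run H
t=6: ready={A,B,C,E,F,H} → run H
t=7: ready={A,B,C,E,F} → run E
t=8: ready={A,B,C,E,F} → run E
t=9: ready={A,B,C,E,F} → run E
t=10: ready={A,B,C,E,F} → run E
t=11: ready={A,B,C,E,F} → run E
t=12: ready={A,B,C,E,F} → run E
t=13: ready={A,B,C,E,F} → run E
t=14: ready={A,B,C,F} → run C
t=15: ready={A,B,C,F} → run C
t=16: ready={A,B,C,F} → run C
t=17: ready={A,B,F} → run F
t=18: ready={A,B,F} → run F
t=19: ready={A,B,F} → run F
t=20: ready={A,B,F} → run F
t=21: ready={A,B,F} → run F
t=22: ready={A,B,F} → run F
t=23: ready={A,B,F} → run F
t=24: ready={A,B,F} → run F
t=25: ready={A,B} → run A
t=26: ready={A,B} → run A
t=27: ready={A,B} → run A
t=28: ready={A,B} → run A
t=29: ready={A,B} → run A
t=30: ready={A,B} → run A
t=31: ready={B} → run B
t=32: ready={B} → run B
t=33: ready={B} → run B
t=34: ready={B} → run B
t=35: ready={B} → run B
t=36: (idle)
t=37: (idle)
t=38: (idle)
t=39: (idle)
t=40: (idle)

completion order = G, H, E, C, F, A, B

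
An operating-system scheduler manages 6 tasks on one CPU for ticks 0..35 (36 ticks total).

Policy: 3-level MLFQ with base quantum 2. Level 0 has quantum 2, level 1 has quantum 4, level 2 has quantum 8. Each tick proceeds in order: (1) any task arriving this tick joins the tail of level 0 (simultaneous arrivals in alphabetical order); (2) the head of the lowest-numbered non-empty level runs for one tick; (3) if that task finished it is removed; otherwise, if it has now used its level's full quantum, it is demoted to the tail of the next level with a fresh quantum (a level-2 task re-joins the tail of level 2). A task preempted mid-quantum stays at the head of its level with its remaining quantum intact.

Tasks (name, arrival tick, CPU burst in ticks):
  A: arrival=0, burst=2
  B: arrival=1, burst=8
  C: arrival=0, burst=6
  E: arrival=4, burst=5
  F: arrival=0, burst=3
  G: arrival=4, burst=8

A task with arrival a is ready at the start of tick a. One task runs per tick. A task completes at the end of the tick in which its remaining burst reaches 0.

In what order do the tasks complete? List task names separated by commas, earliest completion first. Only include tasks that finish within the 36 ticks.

completion order = A, C, F, E, B, G

t=0: L0/L1/L2 = ACF/-/- → run A
t=1: L0/L1/L2 = ACFB/-/- → run A
t=2: L0/L1/L2 = CFB/-/- → run C
t=3: L0/L1/L2 = CFB/-/- → run C
t=4: L0/L1/L2 = FBEG/C/- → run F
t=5: L0/L1/L2 = FBEG/C/- → run F
t=6: L0/L1/L2 = BEG/CF/- → run B
t=7: L0/L1/L2 = BEG/CF/- → run B
t=8: L0/L1/L2 = EG/CFB/- → run E
t=9: L0/L1/L2 = EG/CFB/- → run E
t=10: L0/L1/L2 = G/CFBE/- → run G
t=11: L0/L1/L2 = G/CFBE/- → run G
t=12: L0/L1/L2 = -/CFBEG/- → run C
t=13: L0/L1/L2 = -/CFBEG/- → run C
t=14: L0/L1/L2 = -/CFBEG/- → run C
t=15: L0/L1/L2 = -/CFBEG/- → run C
t=16: L0/L1/L2 = -/FBEG/- → run F
t=17: L0/L1/L2 = -/BEG/- → run B
t=18: L0/L1/L2 = -/BEG/- → run B
t=19: L0/L1/L2 = -/BEG/- → run B
t=20: L0/L1/L2 = -/BEG/- → run B
t=21: L0/L1/L2 = -/EG/B → run E
t=22: L0/L1/L2 = -/EG/B → run E
t=23: L0/L1/L2 = -/EG/B → run E
t=24: L0/L1/L2 = -/G/B → run G
t=25: L0/L1/L2 = -/G/B → run G
t=26: L0/L1/L2 = -/G/B → run G
t=27: L0/L1/L2 = -/G/B → run G
t=28: L0/L1/L2 = -/-/BG → run B
t=29: L0/L1/L2 = -/-/BG → run B
t=30: L0/L1/L2 = -/-/G → run G
t=31: L0/L1/L2 = -/-/G → run G
t=32: (idle)
t=33: (idle)
t=34: (idle)
t=35: (idle)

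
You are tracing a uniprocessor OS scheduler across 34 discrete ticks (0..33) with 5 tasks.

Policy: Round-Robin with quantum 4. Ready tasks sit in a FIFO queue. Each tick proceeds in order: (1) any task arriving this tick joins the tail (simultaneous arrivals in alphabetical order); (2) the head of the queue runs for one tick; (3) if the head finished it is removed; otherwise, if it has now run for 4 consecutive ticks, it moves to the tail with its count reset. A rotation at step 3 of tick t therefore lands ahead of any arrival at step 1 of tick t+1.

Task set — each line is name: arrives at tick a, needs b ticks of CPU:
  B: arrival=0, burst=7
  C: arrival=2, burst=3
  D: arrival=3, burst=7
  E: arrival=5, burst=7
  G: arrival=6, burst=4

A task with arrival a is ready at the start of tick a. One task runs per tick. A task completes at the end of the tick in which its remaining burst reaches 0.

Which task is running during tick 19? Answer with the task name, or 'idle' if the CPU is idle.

t=0: queue=[B] q_used=0 → run B
t=1: queue=[B] q_used=1 → run B
t=2: queue=[B,C] q_used=2 → run B
t=3: queue=[B,C,D] q_used=3 → run B
t=4: queue=[C,D,B] q_used=0 → run C
t=5: queue=[C,D,B,E] q_used=1 → run C
t=6: queue=[C,D,B,E,G] q_used=2 → run C
t=7: queue=[D,B,E,G] q_used=0 → run D
t=8: queue=[D,B,E,G] q_used=1 → run D
t=9: queue=[D,B,E,G] q_used=2 → run D
t=10: queue=[D,B,E,G] q_used=3 → run D
t=11: queue=[B,E,G,D] q_used=0 → run B
t=12: queue=[B,E,G,D] q_used=1 → run B
t=13: queue=[B,E,G,D] q_used=2 → run B
t=14: queue=[E,G,D] q_used=0 → run E
t=15: queue=[E,G,D] q_used=1 → run E
t=16: queue=[E,G,D] q_used=2 → run E
t=17: queue=[E,G,D] q_used=3 → run E
t=18: queue=[G,D,E] q_used=0 → run G
t=19: queue=[G,D,E] q_used=1 → run G
t=20: queue=[G,D,E] q_used=2 → run G
t=21: queue=[G,D,E] q_used=3 → run G
t=22: queue=[D,E] q_used=0 → run D
t=23: queue=[D,E] q_used=1 → run D
t=24: queue=[D,E] q_used=2 → run D
t=25: queue=[E] q_used=0 → run E
t=26: queue=[E] q_used=1 → run E
t=27: queue=[E] q_used=2 → run E
t=28: (idle)
t=29: (idle)
t=30: (idle)
t=31: (idle)
t=32: (idle)
t=33: (idle)

running at tick 19 = G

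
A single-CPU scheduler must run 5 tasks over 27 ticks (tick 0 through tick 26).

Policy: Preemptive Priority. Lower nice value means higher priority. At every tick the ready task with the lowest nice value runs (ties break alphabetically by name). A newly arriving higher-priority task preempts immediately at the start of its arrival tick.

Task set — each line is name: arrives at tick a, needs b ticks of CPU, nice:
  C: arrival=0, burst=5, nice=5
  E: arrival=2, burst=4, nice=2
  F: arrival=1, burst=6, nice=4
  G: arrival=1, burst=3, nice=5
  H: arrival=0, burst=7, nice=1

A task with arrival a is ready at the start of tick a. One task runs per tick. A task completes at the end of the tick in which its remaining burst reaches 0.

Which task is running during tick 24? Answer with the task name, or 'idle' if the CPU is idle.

t=0: ready={C,H} → run H
t=1: ready={C,F,G,H} → run H
t=2: ready={C,E,F,G,H} → run H
t=3: ready={C,E,F,G,H} → run H
t=4: ready={C,E,F,G,H} → run H
t=5: ready={C,E,F,G,H} → run H
t=6: ready={C,E,F,G,H} → run H
t=7: ready={C,E,F,G} → run E
t=8: ready={C,E,F,G} → run E
t=9: ready={C,E,F,G} → run E
t=10: ready={C,E,F,G} → run E
t=11: ready={C,F,G} → run F
t=12: ready={C,F,G} → run F
t=13: ready={C,F,G} → run F
t=14: ready={C,F,G} → run F
t=15: ready={C,F,G} → run F
t=16: ready={C,F,G} → run F
t=17: ready={C,G} → run C
t=18: ready={C,G} → run C
t=19: ready={C,G} → run C
t=20: ready={C,G} → run C
t=21: ready={C,G} → run C
t=22: ready={G} → run G
t=23: ready={G} → run G
t=24: ready={G} → run G
t=25: (idle)
t=26: (idle)

running at tick 24 = G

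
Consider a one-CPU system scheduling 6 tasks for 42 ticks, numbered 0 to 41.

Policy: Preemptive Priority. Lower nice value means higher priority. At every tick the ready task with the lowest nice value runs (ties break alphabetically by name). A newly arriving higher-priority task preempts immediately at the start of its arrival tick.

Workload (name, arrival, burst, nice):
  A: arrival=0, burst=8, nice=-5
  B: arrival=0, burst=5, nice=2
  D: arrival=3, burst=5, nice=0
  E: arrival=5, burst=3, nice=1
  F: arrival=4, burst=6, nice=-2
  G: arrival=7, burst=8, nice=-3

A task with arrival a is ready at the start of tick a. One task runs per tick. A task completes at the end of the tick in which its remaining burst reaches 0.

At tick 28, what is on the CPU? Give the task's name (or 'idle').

t=0: ready={A,B} → run A
t=1: ready={A,B} → run A
t=2: ready={A,B} → run A
t=3: ready={A,B,D} → run A
t=4: ready={A,B,D,F} → run A
t=5: ready={A,B,D,E,F} → run A
t=6: ready={A,B,D,E,F} → run A
t=7: ready={A,B,D,E,F,G} → run A
t=8: ready={B,D,E,F,G} → run G
t=9: ready={B,D,E,F,G} → run G
t=10: ready={B,D,E,F,G} → run G
t=11: ready={B,D,E,F,G} → run G
t=12: ready={B,D,E,F,G} → run G
t=13: ready={B,D,E,F,G} → run G
t=14: ready={B,D,E,F,G} → run G
t=15: ready={B,D,E,F,G} → run G
t=16: ready={B,D,E,F} → run F
t=17: ready={B,D,E,F} → run F
t=18: ready={B,D,E,F} → run F
t=19: ready={B,D,E,F} → run F
t=20: ready={B,D,E,F} → run F
t=21: ready={B,D,E,F} → run F
t=22: ready={B,D,E} → run D
t=23: ready={B,D,E} → run D
t=24: ready={B,D,E} → run D
t=25: ready={B,D,E} → run D
t=26: ready={B,D,E} → run D
t=27: ready={B,E} → run E
t=28: ready={B,E} → run E
t=29: ready={B,E} → run E
t=30: ready={B} → run B
t=31: ready={B} → run B
t=32: ready={B} → run B
t=33: ready={B} → run B
t=34: ready={B} → run B
t=35: (idle)
t=36: (idle)
t=37: (idle)
t=38: (idle)
t=39: (idle)
t=40: (idle)
t=41: (idle)

running at tick 28 = E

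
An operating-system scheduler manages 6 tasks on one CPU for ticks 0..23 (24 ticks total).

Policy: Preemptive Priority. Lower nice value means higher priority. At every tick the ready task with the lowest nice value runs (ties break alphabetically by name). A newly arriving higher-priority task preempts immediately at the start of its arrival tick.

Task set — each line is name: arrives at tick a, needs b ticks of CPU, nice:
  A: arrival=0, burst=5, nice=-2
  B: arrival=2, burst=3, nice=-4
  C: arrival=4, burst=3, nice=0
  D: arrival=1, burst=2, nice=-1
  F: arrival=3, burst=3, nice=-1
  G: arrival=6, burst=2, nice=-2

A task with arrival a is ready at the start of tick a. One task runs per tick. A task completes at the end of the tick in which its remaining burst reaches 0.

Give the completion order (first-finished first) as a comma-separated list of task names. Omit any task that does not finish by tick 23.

completion order = B, A, G, D, F, C

t=0: ready={A} → run A
t=1: ready={A,D} → run A
t=2: ready={A,B,D} → run B
t=3: ready={A,B,D,F} → run B
t=4: ready={A,B,C,D,F} → run B
t=5: ready={A,C,D,F} → run A
t=6: ready={A,C,D,F,G} → run A
t=7: ready={A,C,D,F,G} → run A
t=8: ready={C,D,F,G} → run G
t=9: ready={C,D,F,G} → run G
t=10: ready={C,D,F} → run D
t=11: ready={C,D,F} → run D
t=12: ready={C,F} → run F
t=13: ready={C,F} → run F
t=14: ready={C,F} → run F
t=15: ready={C} → run C
t=16: ready={C} → run C
t=17: ready={C} → run C
t=18: (idle)
t=19: (idle)
t=20: (idle)
t=21: (idle)
t=22: (idle)
t=23: (idle)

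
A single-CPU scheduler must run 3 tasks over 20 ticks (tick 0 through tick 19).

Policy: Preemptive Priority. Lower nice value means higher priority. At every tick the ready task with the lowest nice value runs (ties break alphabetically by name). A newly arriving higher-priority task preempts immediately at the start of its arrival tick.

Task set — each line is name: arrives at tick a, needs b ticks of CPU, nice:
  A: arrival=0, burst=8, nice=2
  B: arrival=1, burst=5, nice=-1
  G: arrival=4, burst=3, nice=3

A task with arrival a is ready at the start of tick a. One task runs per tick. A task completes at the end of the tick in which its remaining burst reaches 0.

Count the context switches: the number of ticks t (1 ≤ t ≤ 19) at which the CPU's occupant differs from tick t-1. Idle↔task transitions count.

context switches = 4

t=0: ready={A} → run A
t=1: ready={A,B} → run B
t=2: ready={A,B} → run B
t=3: ready={A,B} → run B
t=4: ready={A,B,G} → run B
t=5: ready={A,B,G} → run B
t=6: ready={A,G} → run A
t=7: ready={A,G} → run A
t=8: ready={A,G} → run A
t=9: ready={A,G} → run A
t=10: ready={A,G} → run A
t=11: ready={A,G} → run A
t=12: ready={A,G} → run A
t=13: ready={G} → run G
t=14: ready={G} → run G
t=15: ready={G} → run G
t=16: (idle)
t=17: (idle)
t=18: (idle)
t=19: (idle)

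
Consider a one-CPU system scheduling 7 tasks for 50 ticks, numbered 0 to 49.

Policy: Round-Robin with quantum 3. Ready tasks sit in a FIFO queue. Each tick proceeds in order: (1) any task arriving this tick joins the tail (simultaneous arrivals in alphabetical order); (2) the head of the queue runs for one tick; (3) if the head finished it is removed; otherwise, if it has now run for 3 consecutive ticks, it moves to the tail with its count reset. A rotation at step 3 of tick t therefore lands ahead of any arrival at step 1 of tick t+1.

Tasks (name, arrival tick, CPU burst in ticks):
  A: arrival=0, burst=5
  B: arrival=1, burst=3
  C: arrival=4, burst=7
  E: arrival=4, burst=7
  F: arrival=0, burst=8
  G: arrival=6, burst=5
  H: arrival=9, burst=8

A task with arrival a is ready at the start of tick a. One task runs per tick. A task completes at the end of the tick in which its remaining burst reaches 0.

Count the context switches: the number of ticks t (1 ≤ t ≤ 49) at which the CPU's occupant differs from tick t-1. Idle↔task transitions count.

context switches = 17

t=0: queue=[A,F] q_used=0 → run A
t=1: queue=[A,F,B] q_used=1 → run A
t=2: queue=[A,F,B] q_used=2 → run A
t=3: queue=[F,B,A] q_used=0 → run F
t=4: queue=[F,B,A,C,E] q_used=1 → run F
t=5: queue=[F,B,A,C,E] q_used=2 → run F
t=6: queue=[B,A,C,E,F,G] q_used=0 → run B
t=7: queue=[B,A,C,E,F,G] q_used=1 → run B
t=8: queue=[B,A,C,E,F,G] q_used=2 → run B
t=9: queue=[A,C,E,F,G,H] q_used=0 → run A
t=10: queue=[A,C,E,F,G,H] q_used=1 → run A
t=11: queue=[C,E,F,G,H] q_used=0 → run C
t=12: queue=[C,E,F,G,H] q_used=1 → run C
t=13: queue=[C,E,F,G,H] q_used=2 → run C
t=14: queue=[E,F,G,H,C] q_used=0 → run E
t=15: queue=[E,F,G,H,C] q_used=1 → run E
t=16: queue=[E,F,G,H,C] q_used=2 → run E
t=17: queue=[F,G,H,C,E] q_used=0 → run F
t=18: queue=[F,G,H,C,E] q_used=1 → run F
t=19: queue=[F,G,H,C,E] q_used=2 → run F
t=20: queue=[G,H,C,E,F] q_used=0 → run G
t=21: queue=[G,H,C,E,F] q_used=1 → run G
t=22: queue=[G,H,C,E,F] q_used=2 → run G
t=23: queue=[H,C,E,F,G] q_used=0 → run H
t=24: queue=[H,C,E,F,G] q_used=1 → run H
t=25: queue=[H,C,E,F,G] q_used=2 → run H
t=26: queue=[C,E,F,G,H] q_used=0 → run C
t=27: queue=[C,E,F,G,H] q_used=1 → run C
t=28: queue=[C,E,F,G,H] q_used=2 → run C
t=29: queue=[E,F,G,H,C] q_used=0 → run E
t=30: queue=[E,F,G,H,C] q_used=1 → run E
t=31: queue=[E,F,G,H,C] q_used=2 → run E
t=32: queue=[F,G,H,C,E] q_used=0 → run F
t=33: queue=[F,G,H,C,E] q_used=1 → run F
t=34: queue=[G,H,C,E] q_used=0 → run G
t=35: queue=[G,H,C,E] q_used=1 → run G
t=36: queue=[H,C,E] q_used=0 → run H
t=37: queue=[H,C,E] q_used=1 → run H
t=38: queue=[H,C,E] q_used=2 → run H
t=39: queue=[C,E,H] q_used=0 → run C
t=40: queue=[E,H] q_used=0 → run E
t=41: queue=[H] q_used=0 → run H
t=42: queue=[H] q_used=1 → run H
t=43: (idle)
t=44: (idle)
t=45: (idle)
t=46: (idle)
t=47: (idle)
t=48: (idle)
t=49: (idle)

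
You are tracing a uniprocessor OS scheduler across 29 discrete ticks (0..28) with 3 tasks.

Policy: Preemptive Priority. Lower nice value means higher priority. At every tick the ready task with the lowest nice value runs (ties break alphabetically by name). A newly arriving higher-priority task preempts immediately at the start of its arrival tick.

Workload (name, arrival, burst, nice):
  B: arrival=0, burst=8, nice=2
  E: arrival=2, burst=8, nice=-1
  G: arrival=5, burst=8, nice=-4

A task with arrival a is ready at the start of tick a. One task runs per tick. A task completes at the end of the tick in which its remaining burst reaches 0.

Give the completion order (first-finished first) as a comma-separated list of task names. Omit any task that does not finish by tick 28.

completion order = G, E, B

t=0: ready={B} → run B
t=1: ready={B} → run B
t=2: ready={B,E} → run E
t=3: ready={B,E} → run E
t=4: ready={B,E} → run E
t=5: ready={B,E,G} → run G
t=6: ready={B,E,G} → run G
t=7: ready={B,E,G} → run G
t=8: ready={B,E,G} → run G
t=9: ready={B,E,G} → run G
t=10: ready={B,E,G} → run G
t=11: ready={B,E,G} → run G
t=12: ready={B,E,G} → run G
t=13: ready={B,E} → run E
t=14: ready={B,E} → run E
t=15: ready={B,E} → run E
t=16: ready={B,E} → run E
t=17: ready={B,E} → run E
t=18: ready={B} → run B
t=19: ready={B} → run B
t=20: ready={B} → run B
t=21: ready={B} → run B
t=22: ready={B} → run B
t=23: ready={B} → run B
t=24: (idle)
t=25: (idle)
t=26: (idle)
t=27: (idle)
t=28: (idle)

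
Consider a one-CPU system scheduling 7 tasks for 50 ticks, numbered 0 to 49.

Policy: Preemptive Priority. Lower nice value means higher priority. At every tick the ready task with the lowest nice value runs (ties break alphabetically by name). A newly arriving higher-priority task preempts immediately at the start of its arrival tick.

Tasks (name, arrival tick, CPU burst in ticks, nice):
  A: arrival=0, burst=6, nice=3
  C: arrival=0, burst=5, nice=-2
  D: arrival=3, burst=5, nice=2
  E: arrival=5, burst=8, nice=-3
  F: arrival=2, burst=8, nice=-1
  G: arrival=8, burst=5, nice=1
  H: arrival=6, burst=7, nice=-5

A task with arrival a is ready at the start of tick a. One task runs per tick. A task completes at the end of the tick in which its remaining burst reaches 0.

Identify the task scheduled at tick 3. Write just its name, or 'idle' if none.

running at tick 3 = C

t=0: ready={A,C} → run C
t=1: ready={A,C} → run C
t=2: ready={A,C,F} → run C
t=3: ready={A,C,D,F} → run C
t=4: ready={A,C,D,F} → run C
t=5: ready={A,D,E,F} → run E
t=6: ready={A,D,E,F,H} → run H
t=7: ready={A,D,E,F,H} → run H
t=8: ready={A,D,E,F,G,H} → run H
t=9: ready={A,D,E,F,G,H} → run H
t=10: ready={A,D,E,F,G,H} → run H
t=11: ready={A,D,E,F,G,H} → run H
t=12: ready={A,D,E,F,G,H} → run H
t=13: ready={A,D,E,F,G} → run E
t=14: ready={A,D,E,F,G} → run E
t=15: ready={A,D,E,F,G} → run E
t=16: ready={A,D,E,F,G} → run E
t=17: ready={A,D,E,F,G} → run E
t=18: ready={A,D,E,F,G} → run E
t=19: ready={A,D,E,F,G} → run E
t=20: ready={A,D,F,G} → run F
t=21: ready={A,D,F,G} → run F
t=22: ready={A,D,F,G} → run F
t=23: ready={A,D,F,G} → run F
t=24: ready={A,D,F,G} → run F
t=25: ready={A,D,F,G} → run F
t=26: ready={A,D,F,G} → run F
t=27: ready={A,D,F,G} → run F
t=28: ready={A,D,G} → run G
t=29: ready={A,D,G} → run G
t=30: ready={A,D,G} → run G
t=31: ready={A,D,G} → run G
t=32: ready={A,D,G} → run G
t=33: ready={A,D} → run D
t=34: ready={A,D} → run D
t=35: ready={A,D} → run D
t=36: ready={A,D} → run D
t=37: ready={A,D} → run D
t=38: ready={A} → run A
t=39: ready={A} → run A
t=40: ready={A} → run A
t=41: ready={A} → run A
t=42: ready={A} → run A
t=43: ready={A} → run A
t=44: (idle)
t=45: (idle)
t=46: (idle)
t=47: (idle)
t=48: (idle)
t=49: (idle)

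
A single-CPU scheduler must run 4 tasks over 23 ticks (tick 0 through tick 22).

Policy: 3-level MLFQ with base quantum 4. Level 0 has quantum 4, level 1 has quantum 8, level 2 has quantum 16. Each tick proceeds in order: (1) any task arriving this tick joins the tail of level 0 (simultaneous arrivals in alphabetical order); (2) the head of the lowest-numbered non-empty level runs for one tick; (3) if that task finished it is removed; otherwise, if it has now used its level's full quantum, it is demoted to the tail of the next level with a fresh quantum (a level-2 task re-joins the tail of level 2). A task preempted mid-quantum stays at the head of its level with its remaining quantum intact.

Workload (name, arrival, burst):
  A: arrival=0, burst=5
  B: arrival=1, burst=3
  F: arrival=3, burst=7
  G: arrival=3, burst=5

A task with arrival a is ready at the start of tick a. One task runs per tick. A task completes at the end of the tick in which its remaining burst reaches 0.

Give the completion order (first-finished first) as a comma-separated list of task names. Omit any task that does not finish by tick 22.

completion order = B, A, F, G

t=0: L0/L1/L2 = A/-/- → run A
t=1: L0/L1/L2 = AB/-/- → run A
t=2: L0/L1/L2 = AB/-/- → run A
t=3: L0/L1/L2 = ABFG/-/- → run A
t=4: L0/L1/L2 = BFG/A/- → run B
t=5: L0/L1/L2 = BFG/A/- → run B
t=6: L0/L1/L2 = BFG/A/- → run B
t=7: L0/L1/L2 = FG/A/- → run F
t=8: L0/L1/L2 = FG/A/- → run F
t=9: L0/L1/L2 = FG/A/- → run F
t=10: L0/L1/L2 = FG/A/- → run F
t=11: L0/L1/L2 = G/AF/- → run G
t=12: L0/L1/L2 = G/AF/- → run G
t=13: L0/L1/L2 = G/AF/- → run G
t=14: L0/L1/L2 = G/AF/- → run G
t=15: L0/L1/L2 = -/AFG/- → run A
t=16: L0/L1/L2 = -/FG/- → run F
t=17: L0/L1/L2 = -/FG/- → run F
t=18: L0/L1/L2 = -/FG/- → run F
t=19: L0/L1/L2 = -/G/- → run G
t=20: (idle)
t=21: (idle)
t=22: (idle)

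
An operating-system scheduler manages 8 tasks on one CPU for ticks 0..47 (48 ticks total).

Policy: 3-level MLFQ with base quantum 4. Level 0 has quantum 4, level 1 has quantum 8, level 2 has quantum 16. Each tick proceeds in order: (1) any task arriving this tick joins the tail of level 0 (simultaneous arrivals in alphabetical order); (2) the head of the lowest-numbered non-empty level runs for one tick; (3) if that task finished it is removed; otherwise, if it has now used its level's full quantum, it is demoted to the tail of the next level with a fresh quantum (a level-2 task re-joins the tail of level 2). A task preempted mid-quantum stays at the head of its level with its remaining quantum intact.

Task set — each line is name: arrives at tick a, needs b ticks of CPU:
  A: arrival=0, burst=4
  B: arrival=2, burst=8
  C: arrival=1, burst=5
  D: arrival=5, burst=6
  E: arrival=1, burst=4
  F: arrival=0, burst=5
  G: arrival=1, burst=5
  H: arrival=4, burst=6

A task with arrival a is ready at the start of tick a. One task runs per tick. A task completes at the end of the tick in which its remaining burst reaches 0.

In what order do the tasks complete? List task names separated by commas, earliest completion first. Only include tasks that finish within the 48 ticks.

completion order = A, E, F, C, G, B, H, D

t=0: L0/L1/L2 = AF/-/- → run A
t=1: L0/L1/L2 = AFCEG/-/- → run A
t=2: L0/L1/L2 = AFCEGB/-/- → run A
t=3: L0/L1/L2 = AFCEGB/-/- → run A
t=4: L0/L1/L2 = FCEGBH/-/- → run F
t=5: L0/L1/L2 = FCEGBHD/-/- → run F
t=6: L0/L1/L2 = FCEGBHD/-/- → run F
t=7: L0/L1/L2 = FCEGBHD/-/- → run F
t=8: L0/L1/L2 = CEGBHD/F/- → run C
t=9: L0/L1/L2 = CEGBHD/F/- → run C
t=10: L0/L1/L2 = CEGBHD/F/- → run C
t=11: L0/L1/L2 = CEGBHD/F/- → run C
t=12: L0/L1/L2 = EGBHD/FC/- → run E
t=13: L0/L1/L2 = EGBHD/FC/- → run E
t=14: L0/L1/L2 = EGBHD/FC/- → run E
t=15: L0/L1/L2 = EGBHD/FC/- → run E
t=16: L0/L1/L2 = GBHD/FC/- → run G
t=17: L0/L1/L2 = GBHD/FC/- → run G
t=18: L0/L1/L2 = GBHD/FC/- → run G
t=19: L0/L1/L2 = GBHD/FC/- → run G
t=20: L0/L1/L2 = BHD/FCG/- → run B
t=21: L0/L1/L2 = BHD/FCG/- → run B
t=22: L0/L1/L2 = BHD/FCG/- → run B
t=23: L0/L1/L2 = BHD/FCG/- → run B
t=24: L0/L1/L2 = HD/FCGB/- → run H
t=25: L0/L1/L2 = HD/FCGB/- → run H
t=26: L0/L1/L2 = HD/FCGB/- → run H
t=27: L0/L1/L2 = HD/FCGB/- → run H
t=28: L0/L1/L2 = D/FCGBH/- → run D
t=29: L0/L1/L2 = D/FCGBH/- → run D
t=30: L0/L1/L2 = D/FCGBH/- → run D
t=31: L0/L1/L2 = D/FCGBH/- → run D
t=32: L0/L1/L2 = -/FCGBHD/- → run F
t=33: L0/L1/L2 = -/CGBHD/- → run C
t=34: L0/L1/L2 = -/GBHD/- → run G
t=35: L0/L1/L2 = -/BHD/- → run B
t=36: L0/L1/L2 = -/BHD/- → run B
t=37: L0/L1/L2 = -/BHD/- → run B
t=38: L0/L1/L2 = -/BHD/- → run B
t=39: L0/L1/L2 = -/HD/- → run H
t=40: L0/L1/L2 = -/HD/- → run H
t=41: L0/L1/L2 = -/D/- → run D
t=42: L0/L1/L2 = -/D/- → run D
t=43: (idle)
t=44: (idle)
t=45: (idle)
t=46: (idle)
t=47: (idle)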